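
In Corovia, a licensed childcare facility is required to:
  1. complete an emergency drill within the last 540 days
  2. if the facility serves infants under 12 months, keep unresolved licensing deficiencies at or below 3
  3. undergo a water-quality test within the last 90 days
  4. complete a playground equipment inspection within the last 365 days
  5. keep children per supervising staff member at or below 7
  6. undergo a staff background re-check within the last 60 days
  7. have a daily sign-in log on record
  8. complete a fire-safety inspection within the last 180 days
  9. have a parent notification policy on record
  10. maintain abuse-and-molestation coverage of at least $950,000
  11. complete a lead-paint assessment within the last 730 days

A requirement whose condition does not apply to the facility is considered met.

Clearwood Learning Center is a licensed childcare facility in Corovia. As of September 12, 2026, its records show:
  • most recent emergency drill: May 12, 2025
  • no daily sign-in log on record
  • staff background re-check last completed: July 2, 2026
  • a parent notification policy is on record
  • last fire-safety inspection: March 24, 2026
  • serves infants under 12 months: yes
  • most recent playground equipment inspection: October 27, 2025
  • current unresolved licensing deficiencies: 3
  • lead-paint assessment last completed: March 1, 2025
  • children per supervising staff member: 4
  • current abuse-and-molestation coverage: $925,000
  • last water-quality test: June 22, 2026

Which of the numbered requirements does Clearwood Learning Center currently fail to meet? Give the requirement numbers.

1. emergency drill 488 days ago vs limit 540 → met
2. condition 'serves infants under 12 months' holds; unresolved licensing deficiencies 3 ≤ 3 → met
3. water-quality test 82 days ago vs limit 90 → met
4. playground equipment inspection 320 days ago vs limit 365 → met
5. children per supervising staff member 4 ≤ 7 → met
6. staff background re-check 72 days ago vs limit 60 → not met
7. daily sign-in log absent → not met
8. fire-safety inspection 172 days ago vs limit 180 → met
9. parent notification policy present → met
10. abuse-and-molestation coverage $925,000 < $950,000 → not met
11. lead-paint assessment 560 days ago vs limit 730 → met
Not met: 6, 7, 10

6, 7, 10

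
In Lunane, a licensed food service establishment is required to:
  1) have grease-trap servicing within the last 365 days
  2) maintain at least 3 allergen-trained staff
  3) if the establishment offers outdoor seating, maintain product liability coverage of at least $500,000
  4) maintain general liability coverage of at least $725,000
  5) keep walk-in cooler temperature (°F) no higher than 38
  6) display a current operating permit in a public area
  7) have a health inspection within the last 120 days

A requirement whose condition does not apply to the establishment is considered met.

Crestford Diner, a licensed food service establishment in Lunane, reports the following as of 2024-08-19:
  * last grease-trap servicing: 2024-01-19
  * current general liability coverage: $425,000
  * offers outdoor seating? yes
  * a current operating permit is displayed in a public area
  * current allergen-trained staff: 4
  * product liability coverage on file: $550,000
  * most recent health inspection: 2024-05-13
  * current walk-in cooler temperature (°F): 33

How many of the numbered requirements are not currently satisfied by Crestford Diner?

1. grease-trap servicing 213 days ago vs limit 365 → met
2. allergen-trained staff 4 ≥ 3 → met
3. condition 'offers outdoor seating' holds; product liability coverage $550,000 ≥ $500,000 → met
4. general liability coverage $425,000 < $725,000 → not met
5. walk-in cooler temperature (°F) 33 ≤ 38 → met
6. current operating permit present → met
7. health inspection 98 days ago vs limit 120 → met
Not met: 1 of 7

1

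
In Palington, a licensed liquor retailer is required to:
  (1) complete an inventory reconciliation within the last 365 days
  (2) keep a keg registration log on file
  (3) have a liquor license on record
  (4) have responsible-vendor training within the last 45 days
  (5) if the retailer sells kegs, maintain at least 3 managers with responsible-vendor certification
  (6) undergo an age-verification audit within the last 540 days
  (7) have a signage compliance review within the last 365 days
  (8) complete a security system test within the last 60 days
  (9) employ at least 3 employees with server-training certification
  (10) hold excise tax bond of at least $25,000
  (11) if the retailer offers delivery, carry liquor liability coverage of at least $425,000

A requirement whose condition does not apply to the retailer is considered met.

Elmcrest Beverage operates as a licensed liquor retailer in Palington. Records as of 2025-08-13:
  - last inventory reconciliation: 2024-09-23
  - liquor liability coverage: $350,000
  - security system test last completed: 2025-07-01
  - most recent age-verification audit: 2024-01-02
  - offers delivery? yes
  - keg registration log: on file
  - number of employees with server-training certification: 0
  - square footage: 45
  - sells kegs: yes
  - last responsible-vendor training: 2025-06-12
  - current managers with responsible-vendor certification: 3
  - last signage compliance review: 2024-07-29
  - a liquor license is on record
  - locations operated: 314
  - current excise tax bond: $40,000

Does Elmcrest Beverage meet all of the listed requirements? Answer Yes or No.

No

1. inventory reconciliation 324 days ago vs limit 365 → met
2. keg registration log present → met
3. liquor license present → met
4. responsible-vendor training 62 days ago vs limit 45 → not met
5. condition 'sells kegs' holds; managers with responsible-vendor certification 3 ≥ 3 → met
6. age-verification audit 589 days ago vs limit 540 → not met
7. signage compliance review 380 days ago vs limit 365 → not met
8. security system test 43 days ago vs limit 60 → met
9. employees with server-training certification 0 < 3 → not met
10. excise tax bond $40,000 ≥ $25,000 → met
11. condition 'offers delivery' holds; liquor liability coverage $350,000 < $425,000 → not met
Not met: 4, 6, 7, 9, 11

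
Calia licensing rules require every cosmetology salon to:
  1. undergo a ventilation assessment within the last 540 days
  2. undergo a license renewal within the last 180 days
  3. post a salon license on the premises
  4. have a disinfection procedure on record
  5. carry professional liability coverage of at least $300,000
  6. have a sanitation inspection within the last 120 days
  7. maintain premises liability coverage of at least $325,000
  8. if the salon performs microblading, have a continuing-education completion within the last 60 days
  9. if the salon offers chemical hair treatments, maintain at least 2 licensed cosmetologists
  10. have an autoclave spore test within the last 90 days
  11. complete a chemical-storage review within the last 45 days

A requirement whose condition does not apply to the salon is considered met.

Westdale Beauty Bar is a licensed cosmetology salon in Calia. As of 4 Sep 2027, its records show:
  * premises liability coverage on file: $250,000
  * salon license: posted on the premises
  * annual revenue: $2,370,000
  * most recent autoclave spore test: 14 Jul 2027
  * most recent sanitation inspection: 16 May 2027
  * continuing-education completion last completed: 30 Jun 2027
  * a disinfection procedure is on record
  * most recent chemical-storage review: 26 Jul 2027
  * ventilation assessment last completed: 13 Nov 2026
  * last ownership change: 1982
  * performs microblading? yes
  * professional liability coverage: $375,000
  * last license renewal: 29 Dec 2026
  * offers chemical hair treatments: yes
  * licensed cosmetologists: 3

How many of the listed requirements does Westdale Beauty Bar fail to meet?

1. ventilation assessment 295 days ago vs limit 540 → met
2. license renewal 249 days ago vs limit 180 → not met
3. salon license present → met
4. disinfection procedure present → met
5. professional liability coverage $375,000 ≥ $300,000 → met
6. sanitation inspection 111 days ago vs limit 120 → met
7. premises liability coverage $250,000 < $325,000 → not met
8. condition 'performs microblading' holds; continuing-education completion 66 days ago vs limit 60 → not met
9. condition 'offers chemical hair treatments' holds; licensed cosmetologists 3 ≥ 2 → met
10. autoclave spore test 52 days ago vs limit 90 → met
11. chemical-storage review 40 days ago vs limit 45 → met
Not met: 3 of 11

3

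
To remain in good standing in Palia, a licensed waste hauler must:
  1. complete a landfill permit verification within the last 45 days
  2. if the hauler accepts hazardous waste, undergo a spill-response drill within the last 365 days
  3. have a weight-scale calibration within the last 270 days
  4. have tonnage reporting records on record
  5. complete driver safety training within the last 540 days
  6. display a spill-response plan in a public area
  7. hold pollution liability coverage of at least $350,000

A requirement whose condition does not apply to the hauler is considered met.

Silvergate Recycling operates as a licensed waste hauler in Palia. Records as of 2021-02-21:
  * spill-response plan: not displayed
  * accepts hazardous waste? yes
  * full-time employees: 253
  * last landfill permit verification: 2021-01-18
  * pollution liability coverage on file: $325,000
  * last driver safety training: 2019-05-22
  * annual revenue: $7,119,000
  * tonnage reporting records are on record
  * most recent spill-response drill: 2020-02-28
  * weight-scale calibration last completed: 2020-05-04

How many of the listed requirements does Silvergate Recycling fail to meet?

1. landfill permit verification 34 days ago vs limit 45 → met
2. condition 'accepts hazardous waste' holds; spill-response drill 359 days ago vs limit 365 → met
3. weight-scale calibration 293 days ago vs limit 270 → not met
4. tonnage reporting records present → met
5. driver safety training 641 days ago vs limit 540 → not met
6. spill-response plan absent → not met
7. pollution liability coverage $325,000 < $350,000 → not met
Not met: 4 of 7

4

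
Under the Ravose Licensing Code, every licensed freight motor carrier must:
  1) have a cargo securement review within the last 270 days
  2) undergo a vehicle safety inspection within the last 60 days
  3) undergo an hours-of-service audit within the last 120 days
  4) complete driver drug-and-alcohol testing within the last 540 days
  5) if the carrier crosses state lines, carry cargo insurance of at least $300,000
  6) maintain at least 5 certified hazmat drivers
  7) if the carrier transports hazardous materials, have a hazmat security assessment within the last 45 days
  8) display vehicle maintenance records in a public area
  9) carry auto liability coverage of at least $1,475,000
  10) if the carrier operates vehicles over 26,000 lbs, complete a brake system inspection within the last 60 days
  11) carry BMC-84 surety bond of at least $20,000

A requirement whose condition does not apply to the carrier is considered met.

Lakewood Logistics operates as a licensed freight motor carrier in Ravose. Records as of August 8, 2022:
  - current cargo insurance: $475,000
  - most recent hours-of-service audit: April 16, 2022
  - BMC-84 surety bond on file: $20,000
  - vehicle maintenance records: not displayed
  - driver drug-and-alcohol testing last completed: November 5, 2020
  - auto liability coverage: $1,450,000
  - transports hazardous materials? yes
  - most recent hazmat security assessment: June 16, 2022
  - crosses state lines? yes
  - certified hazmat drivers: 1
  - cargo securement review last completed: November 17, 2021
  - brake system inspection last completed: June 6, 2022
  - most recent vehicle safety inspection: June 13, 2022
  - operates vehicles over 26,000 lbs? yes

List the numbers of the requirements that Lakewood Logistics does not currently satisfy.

4, 6, 7, 8, 9, 10

1. cargo securement review 264 days ago vs limit 270 → met
2. vehicle safety inspection 56 days ago vs limit 60 → met
3. hours-of-service audit 114 days ago vs limit 120 → met
4. driver drug-and-alcohol testing 641 days ago vs limit 540 → not met
5. condition 'crosses state lines' holds; cargo insurance $475,000 ≥ $300,000 → met
6. certified hazmat drivers 1 < 5 → not met
7. condition 'transports hazardous materials' holds; hazmat security assessment 53 days ago vs limit 45 → not met
8. vehicle maintenance records absent → not met
9. auto liability coverage $1,450,000 < $1,475,000 → not met
10. condition 'operates vehicles over 26,000 lbs' holds; brake system inspection 63 days ago vs limit 60 → not met
11. BMC-84 surety bond $20,000 ≥ $20,000 → met
Not met: 4, 6, 7, 8, 9, 10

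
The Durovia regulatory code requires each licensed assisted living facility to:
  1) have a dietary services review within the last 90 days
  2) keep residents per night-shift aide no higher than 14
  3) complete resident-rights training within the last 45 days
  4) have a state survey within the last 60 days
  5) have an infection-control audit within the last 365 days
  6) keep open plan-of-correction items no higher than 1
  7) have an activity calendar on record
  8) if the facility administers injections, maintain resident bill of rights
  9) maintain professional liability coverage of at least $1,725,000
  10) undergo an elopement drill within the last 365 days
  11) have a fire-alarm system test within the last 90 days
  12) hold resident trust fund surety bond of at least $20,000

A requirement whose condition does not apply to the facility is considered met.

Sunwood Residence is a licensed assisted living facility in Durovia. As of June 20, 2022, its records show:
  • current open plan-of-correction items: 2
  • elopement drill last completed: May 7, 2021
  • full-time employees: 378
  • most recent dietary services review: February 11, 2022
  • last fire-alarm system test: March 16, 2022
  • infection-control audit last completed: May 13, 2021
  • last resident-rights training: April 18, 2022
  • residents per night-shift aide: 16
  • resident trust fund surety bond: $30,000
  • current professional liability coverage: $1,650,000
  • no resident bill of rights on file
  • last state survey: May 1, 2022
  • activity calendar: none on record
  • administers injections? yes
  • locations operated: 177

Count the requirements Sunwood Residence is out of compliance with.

1. dietary services review 129 days ago vs limit 90 → not met
2. residents per night-shift aide 16 > 14 → not met
3. resident-rights training 63 days ago vs limit 45 → not met
4. state survey 50 days ago vs limit 60 → met
5. infection-control audit 403 days ago vs limit 365 → not met
6. open plan-of-correction items 2 > 1 → not met
7. activity calendar absent → not met
8. condition 'administers injections' holds; resident bill of rights absent → not met
9. professional liability coverage $1,650,000 < $1,725,000 → not met
10. elopement drill 409 days ago vs limit 365 → not met
11. fire-alarm system test 96 days ago vs limit 90 → not met
12. resident trust fund surety bond $30,000 ≥ $20,000 → met
Not met: 10 of 12

10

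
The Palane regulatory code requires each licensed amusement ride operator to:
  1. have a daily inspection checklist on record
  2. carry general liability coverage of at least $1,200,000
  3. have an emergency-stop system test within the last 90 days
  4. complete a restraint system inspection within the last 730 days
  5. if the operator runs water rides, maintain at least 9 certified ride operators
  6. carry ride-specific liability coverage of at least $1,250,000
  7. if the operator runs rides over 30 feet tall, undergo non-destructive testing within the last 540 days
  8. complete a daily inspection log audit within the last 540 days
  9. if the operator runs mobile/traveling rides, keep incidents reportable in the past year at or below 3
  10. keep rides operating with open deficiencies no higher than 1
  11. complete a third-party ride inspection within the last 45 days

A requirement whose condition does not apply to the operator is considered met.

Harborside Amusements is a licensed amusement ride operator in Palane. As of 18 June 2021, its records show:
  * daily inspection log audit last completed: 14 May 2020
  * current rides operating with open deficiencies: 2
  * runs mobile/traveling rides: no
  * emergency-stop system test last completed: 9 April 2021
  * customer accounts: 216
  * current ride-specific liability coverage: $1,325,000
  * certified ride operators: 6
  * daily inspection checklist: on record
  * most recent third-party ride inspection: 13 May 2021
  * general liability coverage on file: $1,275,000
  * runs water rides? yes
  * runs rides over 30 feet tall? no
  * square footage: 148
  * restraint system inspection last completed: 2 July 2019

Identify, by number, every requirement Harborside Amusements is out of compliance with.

1. daily inspection checklist present → met
2. general liability coverage $1,275,000 ≥ $1,200,000 → met
3. emergency-stop system test 70 days ago vs limit 90 → met
4. restraint system inspection 717 days ago vs limit 730 → met
5. condition 'runs water rides' holds; certified ride operators 6 < 9 → not met
6. ride-specific liability coverage $1,325,000 ≥ $1,250,000 → met
7. condition 'runs rides over 30 feet tall' does not hold → requirement n/a → met
8. daily inspection log audit 400 days ago vs limit 540 → met
9. condition 'runs mobile/traveling rides' does not hold → requirement n/a → met
10. rides operating with open deficiencies 2 > 1 → not met
11. third-party ride inspection 36 days ago vs limit 45 → met
Not met: 5, 10

5, 10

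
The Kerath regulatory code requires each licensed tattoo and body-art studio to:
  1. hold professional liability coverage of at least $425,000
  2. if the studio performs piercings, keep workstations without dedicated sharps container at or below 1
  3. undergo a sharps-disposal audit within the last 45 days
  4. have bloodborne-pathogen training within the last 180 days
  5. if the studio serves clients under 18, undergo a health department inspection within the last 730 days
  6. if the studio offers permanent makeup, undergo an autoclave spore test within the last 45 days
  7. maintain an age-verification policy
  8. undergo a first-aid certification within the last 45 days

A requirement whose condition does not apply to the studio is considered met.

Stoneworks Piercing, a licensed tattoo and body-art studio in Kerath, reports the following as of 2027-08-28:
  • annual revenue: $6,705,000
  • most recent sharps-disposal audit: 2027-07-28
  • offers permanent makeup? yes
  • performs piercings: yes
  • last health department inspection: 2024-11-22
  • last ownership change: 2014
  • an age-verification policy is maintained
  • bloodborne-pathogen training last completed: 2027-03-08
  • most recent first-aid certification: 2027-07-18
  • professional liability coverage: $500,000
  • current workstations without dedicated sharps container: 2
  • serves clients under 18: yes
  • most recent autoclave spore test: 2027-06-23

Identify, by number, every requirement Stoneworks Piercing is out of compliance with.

1. professional liability coverage $500,000 ≥ $425,000 → met
2. condition 'performs piercings' holds; workstations without dedicated sharps container 2 > 1 → not met
3. sharps-disposal audit 31 days ago vs limit 45 → met
4. bloodborne-pathogen training 173 days ago vs limit 180 → met
5. condition 'serves clients under 18' holds; health department inspection 1009 days ago vs limit 730 → not met
6. condition 'offers permanent makeup' holds; autoclave spore test 66 days ago vs limit 45 → not met
7. age-verification policy present → met
8. first-aid certification 41 days ago vs limit 45 → met
Not met: 2, 5, 6

2, 5, 6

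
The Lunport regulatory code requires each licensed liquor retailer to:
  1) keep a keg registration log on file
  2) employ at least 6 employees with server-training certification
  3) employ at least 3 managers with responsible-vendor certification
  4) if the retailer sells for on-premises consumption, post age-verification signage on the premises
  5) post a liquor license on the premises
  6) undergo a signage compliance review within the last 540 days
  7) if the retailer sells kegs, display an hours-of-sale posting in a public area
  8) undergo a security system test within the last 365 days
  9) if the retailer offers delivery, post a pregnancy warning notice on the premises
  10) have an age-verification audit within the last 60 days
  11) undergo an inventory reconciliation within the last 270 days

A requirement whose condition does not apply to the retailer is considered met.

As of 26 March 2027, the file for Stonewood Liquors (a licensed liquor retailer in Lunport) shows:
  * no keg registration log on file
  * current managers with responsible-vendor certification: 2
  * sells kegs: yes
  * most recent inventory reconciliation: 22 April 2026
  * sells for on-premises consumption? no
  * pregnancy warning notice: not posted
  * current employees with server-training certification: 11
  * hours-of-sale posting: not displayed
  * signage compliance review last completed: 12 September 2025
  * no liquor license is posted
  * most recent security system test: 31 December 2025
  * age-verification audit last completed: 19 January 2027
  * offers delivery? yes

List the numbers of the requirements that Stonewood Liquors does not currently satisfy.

1, 3, 5, 6, 7, 8, 9, 10, 11

1. keg registration log absent → not met
2. employees with server-training certification 11 ≥ 6 → met
3. managers with responsible-vendor certification 2 < 3 → not met
4. condition 'sells for on-premises consumption' does not hold → requirement n/a → met
5. liquor license absent → not met
6. signage compliance review 560 days ago vs limit 540 → not met
7. condition 'sells kegs' holds; hours-of-sale posting absent → not met
8. security system test 450 days ago vs limit 365 → not met
9. condition 'offers delivery' holds; pregnancy warning notice absent → not met
10. age-verification audit 66 days ago vs limit 60 → not met
11. inventory reconciliation 338 days ago vs limit 270 → not met
Not met: 1, 3, 5, 6, 7, 8, 9, 10, 11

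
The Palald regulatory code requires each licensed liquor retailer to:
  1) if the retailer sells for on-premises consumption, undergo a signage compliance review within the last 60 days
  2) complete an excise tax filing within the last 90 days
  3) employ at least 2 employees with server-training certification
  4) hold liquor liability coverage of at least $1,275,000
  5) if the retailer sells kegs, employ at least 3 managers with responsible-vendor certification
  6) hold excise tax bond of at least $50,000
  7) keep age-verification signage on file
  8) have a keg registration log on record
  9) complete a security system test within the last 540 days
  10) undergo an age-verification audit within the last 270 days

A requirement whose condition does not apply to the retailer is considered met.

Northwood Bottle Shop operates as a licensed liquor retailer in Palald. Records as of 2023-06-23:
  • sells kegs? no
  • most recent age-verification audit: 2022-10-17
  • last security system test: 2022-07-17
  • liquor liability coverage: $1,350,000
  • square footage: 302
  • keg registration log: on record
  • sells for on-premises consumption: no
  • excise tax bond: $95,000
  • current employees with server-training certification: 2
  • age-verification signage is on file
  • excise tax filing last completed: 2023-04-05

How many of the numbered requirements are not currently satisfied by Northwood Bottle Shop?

0

1. condition 'sells for on-premises consumption' does not hold → requirement n/a → met
2. excise tax filing 79 days ago vs limit 90 → met
3. employees with server-training certification 2 ≥ 2 → met
4. liquor liability coverage $1,350,000 ≥ $1,275,000 → met
5. condition 'sells kegs' does not hold → requirement n/a → met
6. excise tax bond $95,000 ≥ $50,000 → met
7. age-verification signage present → met
8. keg registration log present → met
9. security system test 341 days ago vs limit 540 → met
10. age-verification audit 249 days ago vs limit 270 → met
Not met: 0 of 10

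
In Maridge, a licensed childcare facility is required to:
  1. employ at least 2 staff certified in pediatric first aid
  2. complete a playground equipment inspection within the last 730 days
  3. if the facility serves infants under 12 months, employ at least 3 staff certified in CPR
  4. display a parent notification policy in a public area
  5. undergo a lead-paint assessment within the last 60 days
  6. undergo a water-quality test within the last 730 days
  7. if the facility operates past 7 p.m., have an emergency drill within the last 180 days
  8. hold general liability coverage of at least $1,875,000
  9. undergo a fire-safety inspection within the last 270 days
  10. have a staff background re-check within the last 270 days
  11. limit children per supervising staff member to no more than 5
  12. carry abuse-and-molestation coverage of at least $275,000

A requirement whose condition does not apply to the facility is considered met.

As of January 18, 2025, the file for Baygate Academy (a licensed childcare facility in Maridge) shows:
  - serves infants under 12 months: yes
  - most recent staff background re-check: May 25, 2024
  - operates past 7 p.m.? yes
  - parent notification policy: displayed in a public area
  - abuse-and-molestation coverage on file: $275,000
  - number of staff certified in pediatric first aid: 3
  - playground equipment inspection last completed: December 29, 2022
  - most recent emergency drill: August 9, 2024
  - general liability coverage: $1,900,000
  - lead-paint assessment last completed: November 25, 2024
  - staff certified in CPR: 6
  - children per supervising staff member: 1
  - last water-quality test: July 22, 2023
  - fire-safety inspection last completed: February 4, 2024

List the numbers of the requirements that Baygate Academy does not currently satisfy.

1. staff certified in pediatric first aid 3 ≥ 2 → met
2. playground equipment inspection 751 days ago vs limit 730 → not met
3. condition 'serves infants under 12 months' holds; staff certified in CPR 6 ≥ 3 → met
4. parent notification policy present → met
5. lead-paint assessment 54 days ago vs limit 60 → met
6. water-quality test 546 days ago vs limit 730 → met
7. condition 'operates past 7 p.m.' holds; emergency drill 162 days ago vs limit 180 → met
8. general liability coverage $1,900,000 ≥ $1,875,000 → met
9. fire-safety inspection 349 days ago vs limit 270 → not met
10. staff background re-check 238 days ago vs limit 270 → met
11. children per supervising staff member 1 ≤ 5 → met
12. abuse-and-molestation coverage $275,000 ≥ $275,000 → met
Not met: 2, 9

2, 9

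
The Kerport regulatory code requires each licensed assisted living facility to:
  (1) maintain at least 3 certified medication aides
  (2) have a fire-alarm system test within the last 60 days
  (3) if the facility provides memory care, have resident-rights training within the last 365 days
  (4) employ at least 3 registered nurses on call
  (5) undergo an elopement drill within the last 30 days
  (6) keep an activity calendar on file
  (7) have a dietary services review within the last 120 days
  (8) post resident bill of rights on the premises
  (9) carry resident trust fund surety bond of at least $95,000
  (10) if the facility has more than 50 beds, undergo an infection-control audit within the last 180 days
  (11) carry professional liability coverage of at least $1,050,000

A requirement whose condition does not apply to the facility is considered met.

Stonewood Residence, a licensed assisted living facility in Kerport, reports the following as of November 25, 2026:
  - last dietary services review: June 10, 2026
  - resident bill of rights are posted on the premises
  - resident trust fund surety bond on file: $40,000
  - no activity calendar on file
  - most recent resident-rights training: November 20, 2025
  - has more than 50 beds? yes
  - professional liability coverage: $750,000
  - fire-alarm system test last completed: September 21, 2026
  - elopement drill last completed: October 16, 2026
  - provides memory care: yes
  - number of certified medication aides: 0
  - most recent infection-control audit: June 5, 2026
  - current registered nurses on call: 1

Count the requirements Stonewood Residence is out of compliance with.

9

1. certified medication aides 0 < 3 → not met
2. fire-alarm system test 65 days ago vs limit 60 → not met
3. condition 'provides memory care' holds; resident-rights training 370 days ago vs limit 365 → not met
4. registered nurses on call 1 < 3 → not met
5. elopement drill 40 days ago vs limit 30 → not met
6. activity calendar absent → not met
7. dietary services review 168 days ago vs limit 120 → not met
8. resident bill of rights present → met
9. resident trust fund surety bond $40,000 < $95,000 → not met
10. condition 'has more than 50 beds' holds; infection-control audit 173 days ago vs limit 180 → met
11. professional liability coverage $750,000 < $1,050,000 → not met
Not met: 9 of 11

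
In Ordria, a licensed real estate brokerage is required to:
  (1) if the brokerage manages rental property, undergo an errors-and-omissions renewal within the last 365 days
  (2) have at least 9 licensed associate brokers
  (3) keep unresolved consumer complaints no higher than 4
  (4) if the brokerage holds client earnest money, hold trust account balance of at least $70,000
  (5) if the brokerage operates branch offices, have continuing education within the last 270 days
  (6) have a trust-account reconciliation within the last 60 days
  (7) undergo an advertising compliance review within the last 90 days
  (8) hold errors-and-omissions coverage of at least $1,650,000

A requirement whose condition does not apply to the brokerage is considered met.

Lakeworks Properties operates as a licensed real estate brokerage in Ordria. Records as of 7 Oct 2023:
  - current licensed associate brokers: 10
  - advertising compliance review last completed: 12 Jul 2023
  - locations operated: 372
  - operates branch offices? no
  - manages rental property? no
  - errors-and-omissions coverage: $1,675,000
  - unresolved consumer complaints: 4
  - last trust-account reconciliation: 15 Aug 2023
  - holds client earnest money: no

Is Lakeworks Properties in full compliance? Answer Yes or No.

1. condition 'manages rental property' does not hold → requirement n/a → met
2. licensed associate brokers 10 ≥ 9 → met
3. unresolved consumer complaints 4 ≤ 4 → met
4. condition 'holds client earnest money' does not hold → requirement n/a → met
5. condition 'operates branch offices' does not hold → requirement n/a → met
6. trust-account reconciliation 53 days ago vs limit 60 → met
7. advertising compliance review 87 days ago vs limit 90 → met
8. errors-and-omissions coverage $1,675,000 ≥ $1,650,000 → met
All met.

Yes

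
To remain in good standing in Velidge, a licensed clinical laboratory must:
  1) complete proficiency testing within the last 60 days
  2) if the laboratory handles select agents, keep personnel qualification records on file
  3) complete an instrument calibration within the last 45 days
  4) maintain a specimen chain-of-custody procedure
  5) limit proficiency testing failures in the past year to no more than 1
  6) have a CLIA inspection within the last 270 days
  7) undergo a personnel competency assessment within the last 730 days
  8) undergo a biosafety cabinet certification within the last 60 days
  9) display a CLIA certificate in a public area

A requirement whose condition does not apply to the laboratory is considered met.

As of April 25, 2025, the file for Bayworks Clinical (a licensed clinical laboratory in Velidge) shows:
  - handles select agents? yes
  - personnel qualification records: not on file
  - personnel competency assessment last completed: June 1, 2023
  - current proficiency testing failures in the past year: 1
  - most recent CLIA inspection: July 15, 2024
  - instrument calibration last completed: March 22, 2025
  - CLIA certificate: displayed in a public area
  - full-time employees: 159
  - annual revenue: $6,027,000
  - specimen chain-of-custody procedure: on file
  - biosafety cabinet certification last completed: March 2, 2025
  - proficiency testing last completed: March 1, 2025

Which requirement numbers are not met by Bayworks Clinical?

1. proficiency testing 55 days ago vs limit 60 → met
2. condition 'handles select agents' holds; personnel qualification records absent → not met
3. instrument calibration 34 days ago vs limit 45 → met
4. specimen chain-of-custody procedure present → met
5. proficiency testing failures in the past year 1 ≤ 1 → met
6. CLIA inspection 284 days ago vs limit 270 → not met
7. personnel competency assessment 694 days ago vs limit 730 → met
8. biosafety cabinet certification 54 days ago vs limit 60 → met
9. CLIA certificate present → met
Not met: 2, 6

2, 6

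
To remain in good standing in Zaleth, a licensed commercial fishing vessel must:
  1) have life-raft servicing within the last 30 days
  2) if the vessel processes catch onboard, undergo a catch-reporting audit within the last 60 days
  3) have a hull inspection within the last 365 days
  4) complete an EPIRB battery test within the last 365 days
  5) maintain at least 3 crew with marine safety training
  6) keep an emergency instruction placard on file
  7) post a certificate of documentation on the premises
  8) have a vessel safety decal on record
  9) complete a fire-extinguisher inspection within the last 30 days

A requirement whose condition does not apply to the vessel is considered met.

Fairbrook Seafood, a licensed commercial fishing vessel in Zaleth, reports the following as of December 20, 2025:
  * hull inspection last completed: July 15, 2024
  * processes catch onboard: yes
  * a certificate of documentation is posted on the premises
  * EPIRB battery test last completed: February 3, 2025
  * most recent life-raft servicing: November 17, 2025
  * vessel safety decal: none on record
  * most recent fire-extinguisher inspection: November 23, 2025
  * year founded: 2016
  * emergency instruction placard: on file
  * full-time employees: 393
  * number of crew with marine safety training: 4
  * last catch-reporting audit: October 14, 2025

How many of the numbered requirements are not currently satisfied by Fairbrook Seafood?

4

1. life-raft servicing 33 days ago vs limit 30 → not met
2. condition 'processes catch onboard' holds; catch-reporting audit 67 days ago vs limit 60 → not met
3. hull inspection 523 days ago vs limit 365 → not met
4. EPIRB battery test 320 days ago vs limit 365 → met
5. crew with marine safety training 4 ≥ 3 → met
6. emergency instruction placard present → met
7. certificate of documentation present → met
8. vessel safety decal absent → not met
9. fire-extinguisher inspection 27 days ago vs limit 30 → met
Not met: 4 of 9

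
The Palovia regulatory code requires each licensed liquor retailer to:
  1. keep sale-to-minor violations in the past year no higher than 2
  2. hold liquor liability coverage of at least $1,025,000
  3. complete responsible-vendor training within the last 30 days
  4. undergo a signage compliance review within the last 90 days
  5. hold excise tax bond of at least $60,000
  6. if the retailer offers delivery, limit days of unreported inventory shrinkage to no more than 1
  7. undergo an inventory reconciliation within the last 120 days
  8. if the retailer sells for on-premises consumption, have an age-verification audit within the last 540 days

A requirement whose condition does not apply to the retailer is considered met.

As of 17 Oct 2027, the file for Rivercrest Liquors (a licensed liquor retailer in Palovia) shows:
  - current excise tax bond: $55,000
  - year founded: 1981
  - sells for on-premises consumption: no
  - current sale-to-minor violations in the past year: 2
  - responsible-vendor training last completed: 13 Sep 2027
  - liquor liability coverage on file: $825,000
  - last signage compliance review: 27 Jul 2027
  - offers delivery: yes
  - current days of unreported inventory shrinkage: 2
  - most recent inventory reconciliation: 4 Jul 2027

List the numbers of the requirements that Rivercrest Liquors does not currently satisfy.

1. sale-to-minor violations in the past year 2 ≤ 2 → met
2. liquor liability coverage $825,000 < $1,025,000 → not met
3. responsible-vendor training 34 days ago vs limit 30 → not met
4. signage compliance review 82 days ago vs limit 90 → met
5. excise tax bond $55,000 < $60,000 → not met
6. condition 'offers delivery' holds; days of unreported inventory shrinkage 2 > 1 → not met
7. inventory reconciliation 105 days ago vs limit 120 → met
8. condition 'sells for on-premises consumption' does not hold → requirement n/a → met
Not met: 2, 3, 5, 6

2, 3, 5, 6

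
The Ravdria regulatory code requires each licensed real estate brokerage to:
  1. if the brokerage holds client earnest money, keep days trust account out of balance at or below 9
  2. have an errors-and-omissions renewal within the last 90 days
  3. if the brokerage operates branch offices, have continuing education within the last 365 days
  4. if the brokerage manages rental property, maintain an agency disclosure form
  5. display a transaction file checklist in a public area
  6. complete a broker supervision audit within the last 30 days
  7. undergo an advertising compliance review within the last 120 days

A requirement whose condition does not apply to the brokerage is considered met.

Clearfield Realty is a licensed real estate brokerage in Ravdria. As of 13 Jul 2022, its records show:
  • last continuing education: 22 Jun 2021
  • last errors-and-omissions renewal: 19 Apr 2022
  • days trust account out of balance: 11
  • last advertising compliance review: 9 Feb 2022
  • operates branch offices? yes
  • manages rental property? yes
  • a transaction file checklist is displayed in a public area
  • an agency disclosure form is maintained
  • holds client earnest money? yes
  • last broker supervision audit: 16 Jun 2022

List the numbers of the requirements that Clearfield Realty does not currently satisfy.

1. condition 'holds client earnest money' holds; days trust account out of balance 11 > 9 → not met
2. errors-and-omissions renewal 85 days ago vs limit 90 → met
3. condition 'operates branch offices' holds; continuing education 386 days ago vs limit 365 → not met
4. condition 'manages rental property' holds; agency disclosure form present → met
5. transaction file checklist present → met
6. broker supervision audit 27 days ago vs limit 30 → met
7. advertising compliance review 154 days ago vs limit 120 → not met
Not met: 1, 3, 7

1, 3, 7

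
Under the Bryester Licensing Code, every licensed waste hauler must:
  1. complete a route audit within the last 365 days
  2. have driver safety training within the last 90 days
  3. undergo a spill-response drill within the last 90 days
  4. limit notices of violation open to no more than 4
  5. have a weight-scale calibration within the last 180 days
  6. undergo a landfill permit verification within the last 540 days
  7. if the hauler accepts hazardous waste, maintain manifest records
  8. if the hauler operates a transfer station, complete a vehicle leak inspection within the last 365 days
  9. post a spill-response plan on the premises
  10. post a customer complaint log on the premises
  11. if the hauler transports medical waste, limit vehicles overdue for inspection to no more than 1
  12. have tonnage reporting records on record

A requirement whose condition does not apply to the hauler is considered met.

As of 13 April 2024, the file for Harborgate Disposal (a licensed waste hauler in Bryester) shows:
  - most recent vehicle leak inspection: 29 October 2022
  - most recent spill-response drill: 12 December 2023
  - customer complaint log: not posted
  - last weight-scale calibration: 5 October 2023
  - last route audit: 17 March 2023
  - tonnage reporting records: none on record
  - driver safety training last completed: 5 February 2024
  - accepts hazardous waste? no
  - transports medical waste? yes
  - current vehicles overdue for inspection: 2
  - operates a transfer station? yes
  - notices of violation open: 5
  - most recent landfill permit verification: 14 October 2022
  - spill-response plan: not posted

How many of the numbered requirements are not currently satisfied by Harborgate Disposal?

1. route audit 393 days ago vs limit 365 → not met
2. driver safety training 68 days ago vs limit 90 → met
3. spill-response drill 123 days ago vs limit 90 → not met
4. notices of violation open 5 > 4 → not met
5. weight-scale calibration 191 days ago vs limit 180 → not met
6. landfill permit verification 547 days ago vs limit 540 → not met
7. condition 'accepts hazardous waste' does not hold → requirement n/a → met
8. condition 'operates a transfer station' holds; vehicle leak inspection 532 days ago vs limit 365 → not met
9. spill-response plan absent → not met
10. customer complaint log absent → not met
11. condition 'transports medical waste' holds; vehicles overdue for inspection 2 > 1 → not met
12. tonnage reporting records absent → not met
Not met: 10 of 12

10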